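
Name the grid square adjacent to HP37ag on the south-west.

Longitude subsquare a = 0; −1 → -1, wraps to 23 = x, carry into square.
Longitude square 3; −1 → 2.
Latitude subsquare g = 6; −1 → 5 = f.

HP27xf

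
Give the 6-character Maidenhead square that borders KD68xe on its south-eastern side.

KD78ad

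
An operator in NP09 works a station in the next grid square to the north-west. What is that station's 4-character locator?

Longitude square 0; −1 → -1, wraps to 9, carry into field.
Longitude field N = 13; −1 → 12 = M.
Latitude square 9; +1 → 10, wraps to 0, carry into field.
Latitude field P = 15; +1 → 16 = Q.

MQ90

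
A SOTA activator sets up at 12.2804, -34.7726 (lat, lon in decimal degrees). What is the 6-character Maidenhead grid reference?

Offset from 180°W / 90°S: lon 145.2274°, lat 102.2804°.
Field: lon ⌊145.2274/20⌋ = 7 → H; lat ⌊102.2804/10⌋ = 10 → K.
Square: lon ⌊5.2274/2⌋ = 2; lat ⌊2.2804/1⌋ = 2.
Subsquare: lon ⌊1.2274/0.0833333⌋ = 14 → o; lat ⌊0.2804/0.0416667⌋ = 6 → g.

HK22og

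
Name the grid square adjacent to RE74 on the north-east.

RE85

Longitude square 7; +1 → 8.
Latitude square 4; +1 → 5.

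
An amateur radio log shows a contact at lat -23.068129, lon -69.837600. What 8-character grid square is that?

Shift to the Maidenhead origin (180°W, 90°S): lon 110.16240, lat 66.93187.
Field: 110.16240/20 → 5 → F, 66.93187/10 → 6 → G; chars FG.
Square: 10.16240/2 → 5, 6.93187/1 → 6; chars 56.
Subsquare: 0.16240/0.0833333 → 1 → b, 0.93187/0.0416667 → 22 → w; chars bw.
Extended square: 0.07907/0.00833333 → 9, 0.01520/0.00416667 → 3; chars 93.

FG56bw93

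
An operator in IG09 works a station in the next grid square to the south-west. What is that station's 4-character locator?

HG98

Longitude square 0; −1 → -1, wraps to 9, carry into field.
Longitude field I = 8; −1 → 7 = H.
Latitude square 9; −1 → 8.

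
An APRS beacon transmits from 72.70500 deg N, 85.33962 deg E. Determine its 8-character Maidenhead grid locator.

Offset from 180°W / 90°S: lon 265.33962°, lat 162.70500°.
Field: 265.33962/20 → 13 → N, 162.70500/10 → 16 → Q; chars NQ.
Square: 5.33962/2 → 2, 2.70500/1 → 2; chars 22.
Subsquare: 1.33962/0.0833333 → 16 → q, 0.70500/0.0416667 → 16 → q; chars qq.
Extended square: 0.00629/0.00833333 → 0, 0.03833/0.00416667 → 9; chars 09.

NQ22qq09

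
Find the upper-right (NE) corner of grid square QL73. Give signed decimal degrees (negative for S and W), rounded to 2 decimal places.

24.00, 156.00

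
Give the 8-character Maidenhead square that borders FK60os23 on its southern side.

FK60os22

Latitude extended square 3; −1 → 2.
The longitude characters are unchanged.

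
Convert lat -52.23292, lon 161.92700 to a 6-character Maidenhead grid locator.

RD07xs

Offset from 180°W / 90°S: lon 341.9270°, lat 37.7671°.
Field: lon ⌊341.9270/20⌋ = 17 → R; lat ⌊37.7671/10⌋ = 3 → D.
Square: lon ⌊1.9270/2⌋ = 0; lat ⌊7.7671/1⌋ = 7.
Subsquare: lon ⌊1.9270/0.0833333⌋ = 23 → x; lat ⌊0.7671/0.0416667⌋ = 18 → s.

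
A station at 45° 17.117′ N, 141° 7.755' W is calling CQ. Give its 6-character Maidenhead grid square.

BN95kg

Offset from 180°W / 90°S: lon 38.8707°, lat 135.2853°.
Field: lon ⌊38.8707/20⌋ = 1 → B; lat ⌊135.2853/10⌋ = 13 → N.
Square: lon ⌊18.8707/2⌋ = 9; lat ⌊5.2853/1⌋ = 5.
Subsquare: lon ⌊0.8707/0.0833333⌋ = 10 → k; lat ⌊0.2853/0.0416667⌋ = 6 → g.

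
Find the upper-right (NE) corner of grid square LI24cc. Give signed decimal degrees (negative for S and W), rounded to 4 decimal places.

Field L=11, I=8: +11·20° lon, +8·10° lat → SW at lon 40°, lat -10°.
Square 2, 4: +2·2° lon, +4·1° lat → SW at lon 44°, lat -6°.
Subsquare c=2, c=2: +2·0.0833333° lon, +2·0.0416667° lat → SW at lon 44.1667°, lat -5.91667°.
Cell spans 0.0833333° lon × 0.0416667° lat. NE corner is SW corner plus one full cell.
latitude -5.8750, longitude 44.2500.

-5.8750, 44.2500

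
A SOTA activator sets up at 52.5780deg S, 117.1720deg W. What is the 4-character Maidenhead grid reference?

Offset from 180°W / 90°S: lon 62.83°, lat 37.42°.
Field: 62.83/20 → 3 → D, 37.42/10 → 3 → D; chars DD.
Square: 2.83/2 → 1, 7.42/1 → 7; chars 17.

DD17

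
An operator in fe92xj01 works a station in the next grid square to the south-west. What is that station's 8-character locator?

Longitude extended square 0; −1 → -1, wraps to 9, carry into subsquare.
Longitude subsquare x = 23; −1 → 22 = w.
Latitude extended square 1; −1 → 0.

FE92wj90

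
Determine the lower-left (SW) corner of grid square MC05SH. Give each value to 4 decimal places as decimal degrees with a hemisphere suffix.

64.7083° S, 61.5000° E

Field M=12, C=2: +12·20° lon, +2·10° lat → SW at lon 60°, lat -70°.
Square 0, 5: +0·2° lon, +5·1° lat → SW at lon 60°, lat -65°.
Subsquare s=18, h=7: +18·0.0833333° lon, +7·0.0416667° lat → SW at lon 61.5°, lat -64.7083°.
latitude 64.7083° S, longitude 61.5000° E.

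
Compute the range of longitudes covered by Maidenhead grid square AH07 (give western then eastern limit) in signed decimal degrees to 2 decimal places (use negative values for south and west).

Field A=0, H=7: +0·20° lon, +7·10° lat → SW at lon -180°, lat -20°.
Square 0, 7: +0·2° lon, +7·1° lat → SW at lon -180°, lat -13°.
Cell spans 2° lon × 1° lat.
west -180.00, east -178.00.

-180.00, -178.00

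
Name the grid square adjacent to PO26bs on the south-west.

PO26ar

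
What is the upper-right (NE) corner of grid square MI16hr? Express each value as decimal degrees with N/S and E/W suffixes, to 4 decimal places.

3.2500° S, 62.6667° E

Field M=12, I=8: +12·20° lon, +8·10° lat → SW at lon 60°, lat -10°.
Square 1, 6: +1·2° lon, +6·1° lat → SW at lon 62°, lat -4°.
Subsquare h=7, r=17: +7·0.0833333° lon, +17·0.0416667° lat → SW at lon 62.5833°, lat -3.29167°.
Cell spans 0.0833333° lon × 0.0416667° lat. NE corner is SW corner plus one full cell.
latitude 3.2500° S, longitude 62.6667° E.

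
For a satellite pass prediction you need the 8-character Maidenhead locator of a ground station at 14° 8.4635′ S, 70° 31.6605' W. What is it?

Add 180° to longitude and 90° to latitude: 109.47232, 75.85894.
Field (20°×10°, letters A–R): lon ⌊109.47232/20⌋ = 5 → F; lat ⌊75.85894/10⌋ = 7 → H.
Square (2°×1°, digits 0–9): lon ⌊9.47232/2⌋ = 4; lat ⌊5.85894/1⌋ = 5.
Subsquare (5′×2.5′, letters a–x): lon ⌊1.47232/0.0833333⌋ = 17 → r; lat ⌊0.85894/0.0416667⌋ = 20 → u.
Extended square (30″×15″, digits 0–9): lon ⌊0.05566/0.00833333⌋ = 6; lat ⌊0.02561/0.00416667⌋ = 6.

FH45ru66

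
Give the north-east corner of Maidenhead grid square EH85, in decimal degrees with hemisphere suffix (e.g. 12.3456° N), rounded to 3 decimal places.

14.000° S, 82.000° W

Field E=4, H=7: +4·20° lon, +7·10° lat → SW at lon -100°, lat -20°.
Square 8, 5: +8·2° lon, +5·1° lat → SW at lon -84°, lat -15°.
Cell spans 2° lon × 1° lat. NE corner is SW corner plus one full cell.
latitude 14.000° S, longitude 82.000° W.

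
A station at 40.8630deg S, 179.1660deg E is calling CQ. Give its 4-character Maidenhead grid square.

RE99

Offset from 180°W / 90°S: lon 359.17°, lat 49.14°.
Field (20°×10°, letters A–R): lon ⌊359.17/20⌋ = 17 → R; lat ⌊49.14/10⌋ = 4 → E.
Square (2°×1°, digits 0–9): lon ⌊19.17/2⌋ = 9; lat ⌊9.14/1⌋ = 9.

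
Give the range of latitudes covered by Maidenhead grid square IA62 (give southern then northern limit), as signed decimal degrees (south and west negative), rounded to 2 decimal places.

Field I=8, A=0: +8·20° lon, +0·10° lat → SW at lon -20°, lat -90°.
Square 6, 2: +6·2° lon, +2·1° lat → SW at lon -8°, lat -88°.
Cell spans 2° lon × 1° lat.
south -88.00, north -87.00.

-88.00, -87.00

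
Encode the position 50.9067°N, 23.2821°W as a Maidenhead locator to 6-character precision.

HO80iv

Shift to the Maidenhead origin (180°W, 90°S): lon 156.7179, lat 140.9067.
Field: 156.7179/20 → 7 → H, 140.9067/10 → 14 → O; chars HO.
Square: 16.7179/2 → 8, 0.9067/1 → 0; chars 80.
Subsquare: 0.7179/0.0833333 → 8 → i, 0.9067/0.0416667 → 21 → v; chars iv.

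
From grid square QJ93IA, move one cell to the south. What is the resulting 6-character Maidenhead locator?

Latitude subsquare a = 0; −1 → -1, wraps to 23 = x, carry into square.
Latitude square 3; −1 → 2.
The longitude characters are unchanged.

QJ92ix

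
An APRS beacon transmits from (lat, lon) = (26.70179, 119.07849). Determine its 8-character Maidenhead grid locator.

Offset from 180°W / 90°S: lon 299.07849°, lat 116.70179°.
Field (20°×10°, letters A–R): 299.07849/20 → 14 → O, 116.70179/10 → 11 → L; chars OL.
Square (2°×1°, digits 0–9): 19.07849/2 → 9, 6.70179/1 → 6; chars 96.
Subsquare (5′×2.5′, letters a–x): 1.07849/0.0833333 → 12 → m, 0.70179/0.0416667 → 16 → q; chars mq.
Extended square (30″×15″, digits 0–9): 0.07849/0.00833333 → 9, 0.03512/0.00416667 → 8; chars 98.

OL96mq98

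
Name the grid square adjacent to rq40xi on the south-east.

RQ50ah

Longitude subsquare x = 23; +1 → 24, wraps to 0 = a, carry into square.
Longitude square 4; +1 → 5.
Latitude subsquare i = 8; −1 → 7 = h.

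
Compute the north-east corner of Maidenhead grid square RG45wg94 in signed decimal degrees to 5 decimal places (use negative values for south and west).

Field R=17, G=6: +17·20° lon, +6·10° lat → SW at lon 160°, lat -30°.
Square 4, 5: +4·2° lon, +5·1° lat → SW at lon 168°, lat -25°.
Subsquare w=22, g=6: +22·0.0833333° lon, +6·0.0416667° lat → SW at lon 169.833°, lat -24.75°.
Extended square 9, 4: +9·0.00833333° lon, +4·0.00416667° lat → SW at lon 169.908°, lat -24.7333°.
Cell spans 0.00833333° lon × 0.00416667° lat. NE corner is SW corner plus one full cell.
latitude -24.72917, longitude 169.91667.

-24.72917, 169.91667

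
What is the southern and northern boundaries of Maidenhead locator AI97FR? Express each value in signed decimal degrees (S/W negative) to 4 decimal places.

-2.2917, -2.2500

Field A=0, I=8: +0·20° lon, +8·10° lat → SW at lon -180°, lat -10°.
Square 9, 7: +9·2° lon, +7·1° lat → SW at lon -162°, lat -3°.
Subsquare f=5, r=17: +5·0.0833333° lon, +17·0.0416667° lat → SW at lon -161.583°, lat -2.29167°.
Cell spans 0.0833333° lon × 0.0416667° lat.
south -2.2917, north -2.2500.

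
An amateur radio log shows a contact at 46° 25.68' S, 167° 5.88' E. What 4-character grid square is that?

RE33

Add 180° to longitude and 90° to latitude: 347.10, 43.57.
Field: lon ⌊347.10/20⌋ = 17 → R; lat ⌊43.57/10⌋ = 4 → E.
Square: lon ⌊7.10/2⌋ = 3; lat ⌊3.57/1⌋ = 3.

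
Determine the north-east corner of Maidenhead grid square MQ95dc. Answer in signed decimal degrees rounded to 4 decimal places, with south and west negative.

75.1250, 78.3333

Field M=12, Q=16: +12·20° lon, +16·10° lat → SW at lon 60°, lat 70°.
Square 9, 5: +9·2° lon, +5·1° lat → SW at lon 78°, lat 75°.
Subsquare d=3, c=2: +3·0.0833333° lon, +2·0.0416667° lat → SW at lon 78.25°, lat 75.0833°.
Cell spans 0.0833333° lon × 0.0416667° lat. NE corner is SW corner plus one full cell.
latitude 75.1250, longitude 78.3333.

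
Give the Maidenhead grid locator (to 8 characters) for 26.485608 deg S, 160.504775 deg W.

AG93rm93

Shift to the Maidenhead origin (180°W, 90°S): lon 19.49523, lat 63.51439.
Field: lon ⌊19.49523/20⌋ = 0 → A; lat ⌊63.51439/10⌋ = 6 → G.
Square: lon ⌊19.49523/2⌋ = 9; lat ⌊3.51439/1⌋ = 3.
Subsquare: lon ⌊1.49523/0.0833333⌋ = 17 → r; lat ⌊0.51439/0.0416667⌋ = 12 → m.
Extended square: lon ⌊0.07856/0.00833333⌋ = 9; lat ⌊0.01439/0.00416667⌋ = 3.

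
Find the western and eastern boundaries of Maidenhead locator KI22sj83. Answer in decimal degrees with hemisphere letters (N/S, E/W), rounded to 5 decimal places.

Field K=10, I=8: +10·20° lon, +8·10° lat → SW at lon 20°, lat -10°.
Square 2, 2: +2·2° lon, +2·1° lat → SW at lon 24°, lat -8°.
Subsquare s=18, j=9: +18·0.0833333° lon, +9·0.0416667° lat → SW at lon 25.5°, lat -7.625°.
Extended square 8, 3: +8·0.00833333° lon, +3·0.00416667° lat → SW at lon 25.5667°, lat -7.6125°.
Cell spans 0.00833333° lon × 0.00416667° lat.
west 25.56667° E, east 25.57500° E.

25.56667° E, 25.57500° E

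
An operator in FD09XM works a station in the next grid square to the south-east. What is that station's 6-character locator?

FD19al

Longitude subsquare x = 23; +1 → 24, wraps to 0 = a, carry into square.
Longitude square 0; +1 → 1.
Latitude subsquare m = 12; −1 → 11 = l.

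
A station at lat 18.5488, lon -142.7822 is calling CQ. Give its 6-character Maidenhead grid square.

BK88on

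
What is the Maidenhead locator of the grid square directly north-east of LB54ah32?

Longitude extended square 3; +1 → 4.
Latitude extended square 2; +1 → 3.

LB54ah43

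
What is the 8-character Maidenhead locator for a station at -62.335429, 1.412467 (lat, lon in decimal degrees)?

Shift to the Maidenhead origin (180°W, 90°S): lon 181.41247, lat 27.66457.
Field: 181.41247/20 → 9 → J, 27.66457/10 → 2 → C; chars JC.
Square: 1.41247/2 → 0, 7.66457/1 → 7; chars 07.
Subsquare: 1.41247/0.0833333 → 16 → q, 0.66457/0.0416667 → 15 → p; chars qp.
Extended square: 0.07913/0.00833333 → 9, 0.03957/0.00416667 → 9; chars 99.

JC07qp99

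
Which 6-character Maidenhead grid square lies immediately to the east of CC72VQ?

CC72wq

Longitude subsquare v = 21; +1 → 22 = w.
The latitude characters are unchanged.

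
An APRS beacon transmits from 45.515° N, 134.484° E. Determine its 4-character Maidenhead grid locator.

PN75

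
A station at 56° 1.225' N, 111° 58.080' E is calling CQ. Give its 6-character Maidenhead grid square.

Shift to the Maidenhead origin (180°W, 90°S): lon 291.9680, lat 146.0204.
Field: lon ⌊291.9680/20⌋ = 14 → O; lat ⌊146.0204/10⌋ = 14 → O.
Square: lon ⌊11.9680/2⌋ = 5; lat ⌊6.0204/1⌋ = 6.
Subsquare: lon ⌊1.9680/0.0833333⌋ = 23 → x; lat ⌊0.0204/0.0416667⌋ = 0 → a.

OO56xa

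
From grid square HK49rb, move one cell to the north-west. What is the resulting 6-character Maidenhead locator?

HK49qc

Longitude subsquare r = 17; −1 → 16 = q.
Latitude subsquare b = 1; +1 → 2 = c.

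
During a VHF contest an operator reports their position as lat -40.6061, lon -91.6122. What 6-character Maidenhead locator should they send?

Offset from 180°W / 90°S: lon 88.3878°, lat 49.3939°.
Field: lon ⌊88.3878/20⌋ = 4 → E; lat ⌊49.3939/10⌋ = 4 → E.
Square: lon ⌊8.3878/2⌋ = 4; lat ⌊9.3939/1⌋ = 9.
Subsquare: lon ⌊0.3878/0.0833333⌋ = 4 → e; lat ⌊0.3939/0.0416667⌋ = 9 → j.

EE49ej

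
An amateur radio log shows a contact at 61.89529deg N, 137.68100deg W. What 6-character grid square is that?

Offset from 180°W / 90°S: lon 42.3190°, lat 151.8953°.
Field: 42.3190/20 → 2 → C, 151.8953/10 → 15 → P; chars CP.
Square: 2.3190/2 → 1, 1.8953/1 → 1; chars 11.
Subsquare: 0.3190/0.0833333 → 3 → d, 0.8953/0.0416667 → 21 → v; chars dv.

CP11dv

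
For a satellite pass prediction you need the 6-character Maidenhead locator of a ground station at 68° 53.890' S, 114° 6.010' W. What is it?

DC21wc

Add 180° to longitude and 90° to latitude: 65.8998, 21.1018.
Field (20°×10°, letters A–R): lon ⌊65.8998/20⌋ = 3 → D; lat ⌊21.1018/10⌋ = 2 → C.
Square (2°×1°, digits 0–9): lon ⌊5.8998/2⌋ = 2; lat ⌊1.1018/1⌋ = 1.
Subsquare (5′×2.5′, letters a–x): lon ⌊1.8998/0.0833333⌋ = 22 → w; lat ⌊0.1018/0.0416667⌋ = 2 → c.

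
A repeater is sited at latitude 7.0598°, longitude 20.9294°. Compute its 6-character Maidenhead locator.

Shift to the Maidenhead origin (180°W, 90°S): lon 200.9294, lat 97.0598.
Field: 200.9294/20 → 10 → K, 97.0598/10 → 9 → J; chars KJ.
Square: 0.9294/2 → 0, 7.0598/1 → 7; chars 07.
Subsquare: 0.9294/0.0833333 → 11 → l, 0.0598/0.0416667 → 1 → b; chars lb.

KJ07lb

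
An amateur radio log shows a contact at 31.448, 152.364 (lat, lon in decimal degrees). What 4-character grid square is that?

Add 180° to longitude and 90° to latitude: 332.36, 121.45.
Field: 332.36/20 → 16 → Q, 121.45/10 → 12 → M; chars QM.
Square: 12.36/2 → 6, 1.45/1 → 1; chars 61.

QM61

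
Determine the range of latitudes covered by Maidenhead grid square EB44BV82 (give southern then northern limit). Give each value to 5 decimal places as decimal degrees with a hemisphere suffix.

75.11667° S, 75.11250° S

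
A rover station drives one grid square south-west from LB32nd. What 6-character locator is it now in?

LB32mc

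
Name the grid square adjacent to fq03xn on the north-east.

Longitude subsquare x = 23; +1 → 24, wraps to 0 = a, carry into square.
Longitude square 0; +1 → 1.
Latitude subsquare n = 13; +1 → 14 = o.

FQ13ao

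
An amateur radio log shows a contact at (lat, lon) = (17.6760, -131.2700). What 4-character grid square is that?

Offset from 180°W / 90°S: lon 48.73°, lat 107.68°.
Field: 48.73/20 → 2 → C, 107.68/10 → 10 → K; chars CK.
Square: 8.73/2 → 4, 7.68/1 → 7; chars 47.

CK47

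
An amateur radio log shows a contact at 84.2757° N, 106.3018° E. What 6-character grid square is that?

Shift to the Maidenhead origin (180°W, 90°S): lon 286.3018, lat 174.2757.
Field (20°×10°, letters A–R): lon ⌊286.3018/20⌋ = 14 → O; lat ⌊174.2757/10⌋ = 17 → R.
Square (2°×1°, digits 0–9): lon ⌊6.3018/2⌋ = 3; lat ⌊4.2757/1⌋ = 4.
Subsquare (5′×2.5′, letters a–x): lon ⌊0.3018/0.0833333⌋ = 3 → d; lat ⌊0.2757/0.0416667⌋ = 6 → g.

OR34dg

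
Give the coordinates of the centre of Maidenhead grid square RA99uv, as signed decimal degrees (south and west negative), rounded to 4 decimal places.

-80.1042, 179.7083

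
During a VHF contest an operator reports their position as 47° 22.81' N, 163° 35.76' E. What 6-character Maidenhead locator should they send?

RN17tj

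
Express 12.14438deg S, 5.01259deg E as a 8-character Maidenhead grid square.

JH27mu15

Add 180° to longitude and 90° to latitude: 185.01259, 77.85562.
Field (20°×10°, letters A–R): lon ⌊185.01259/20⌋ = 9 → J; lat ⌊77.85562/10⌋ = 7 → H.
Square (2°×1°, digits 0–9): lon ⌊5.01259/2⌋ = 2; lat ⌊7.85562/1⌋ = 7.
Subsquare (5′×2.5′, letters a–x): lon ⌊1.01259/0.0833333⌋ = 12 → m; lat ⌊0.85562/0.0416667⌋ = 20 → u.
Extended square (30″×15″, digits 0–9): lon ⌊0.01259/0.00833333⌋ = 1; lat ⌊0.02229/0.00416667⌋ = 5.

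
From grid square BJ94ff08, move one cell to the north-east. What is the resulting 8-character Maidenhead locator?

BJ94ff19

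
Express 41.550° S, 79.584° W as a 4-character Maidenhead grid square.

FE08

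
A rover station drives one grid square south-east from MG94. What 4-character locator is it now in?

NG03

Longitude square 9; +1 → 10, wraps to 0, carry into field.
Longitude field M = 12; +1 → 13 = N.
Latitude square 4; −1 → 3.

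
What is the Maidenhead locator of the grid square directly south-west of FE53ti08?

FE53si97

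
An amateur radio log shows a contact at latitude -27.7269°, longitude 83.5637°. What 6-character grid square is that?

NG12sg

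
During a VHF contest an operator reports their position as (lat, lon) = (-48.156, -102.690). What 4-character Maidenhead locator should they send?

DE81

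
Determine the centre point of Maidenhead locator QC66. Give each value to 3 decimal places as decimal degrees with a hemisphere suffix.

63.500° S, 153.000° E

Field Q=16, C=2: +16·20° lon, +2·10° lat → SW at lon 140°, lat -70°.
Square 6, 6: +6·2° lon, +6·1° lat → SW at lon 152°, lat -64°.
Cell spans 2° lon × 1° lat. Centre is SW corner plus half of each.
latitude 63.500° S, longitude 153.000° E.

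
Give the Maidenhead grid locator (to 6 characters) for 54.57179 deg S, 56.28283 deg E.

LD85dk

Add 180° to longitude and 90° to latitude: 236.2828, 35.4282.
Field (20°×10°, letters A–R): lon ⌊236.2828/20⌋ = 11 → L; lat ⌊35.4282/10⌋ = 3 → D.
Square (2°×1°, digits 0–9): lon ⌊16.2828/2⌋ = 8; lat ⌊5.4282/1⌋ = 5.
Subsquare (5′×2.5′, letters a–x): lon ⌊0.2828/0.0833333⌋ = 3 → d; lat ⌊0.4282/0.0416667⌋ = 10 → k.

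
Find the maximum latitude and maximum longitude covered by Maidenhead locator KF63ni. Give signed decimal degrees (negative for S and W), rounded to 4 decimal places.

-36.6250, 33.1667

Field K=10, F=5: +10·20° lon, +5·10° lat → SW at lon 20°, lat -40°.
Square 6, 3: +6·2° lon, +3·1° lat → SW at lon 32°, lat -37°.
Subsquare n=13, i=8: +13·0.0833333° lon, +8·0.0416667° lat → SW at lon 33.0833°, lat -36.6667°.
Cell spans 0.0833333° lon × 0.0416667° lat. NE corner is SW corner plus one full cell.
latitude -36.6250, longitude 33.1667.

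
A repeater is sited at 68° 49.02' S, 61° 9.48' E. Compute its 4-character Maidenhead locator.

Add 180° to longitude and 90° to latitude: 241.16, 21.18.
Field (20°×10°, letters A–R): lon ⌊241.16/20⌋ = 12 → M; lat ⌊21.18/10⌋ = 2 → C.
Square (2°×1°, digits 0–9): lon ⌊1.16/2⌋ = 0; lat ⌊1.18/1⌋ = 1.

MC01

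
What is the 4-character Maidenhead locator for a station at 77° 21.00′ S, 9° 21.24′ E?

Offset from 180°W / 90°S: lon 189.35°, lat 12.65°.
Field: 189.35/20 → 9 → J, 12.65/10 → 1 → B; chars JB.
Square: 9.35/2 → 4, 2.65/1 → 2; chars 42.

JB42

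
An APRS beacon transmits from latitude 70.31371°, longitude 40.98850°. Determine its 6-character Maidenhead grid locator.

LQ00lh

Offset from 180°W / 90°S: lon 220.9885°, lat 160.3137°.
Field (20°×10°, letters A–R): lon ⌊220.9885/20⌋ = 11 → L; lat ⌊160.3137/10⌋ = 16 → Q.
Square (2°×1°, digits 0–9): lon ⌊0.9885/2⌋ = 0; lat ⌊0.3137/1⌋ = 0.
Subsquare (5′×2.5′, letters a–x): lon ⌊0.9885/0.0833333⌋ = 11 → l; lat ⌊0.3137/0.0416667⌋ = 7 → h.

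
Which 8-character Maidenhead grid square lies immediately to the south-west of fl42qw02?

Longitude extended square 0; −1 → -1, wraps to 9, carry into subsquare.
Longitude subsquare q = 16; −1 → 15 = p.
Latitude extended square 2; −1 → 1.

FL42pw91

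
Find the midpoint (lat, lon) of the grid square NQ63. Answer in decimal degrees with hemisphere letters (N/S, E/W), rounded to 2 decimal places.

Field N=13, Q=16: +13·20° lon, +16·10° lat → SW at lon 80°, lat 70°.
Square 6, 3: +6·2° lon, +3·1° lat → SW at lon 92°, lat 73°.
Cell spans 2° lon × 1° lat. Centre is SW corner plus half of each.
latitude 73.50° N, longitude 93.00° E.

73.50° N, 93.00° E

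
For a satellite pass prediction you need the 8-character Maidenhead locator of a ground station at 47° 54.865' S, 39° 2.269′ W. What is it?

HE02lc50

Offset from 180°W / 90°S: lon 140.96218°, lat 42.08558°.
Field: lon ⌊140.96218/20⌋ = 7 → H; lat ⌊42.08558/10⌋ = 4 → E.
Square: lon ⌊0.96218/2⌋ = 0; lat ⌊2.08558/1⌋ = 2.
Subsquare: lon ⌊0.96218/0.0833333⌋ = 11 → l; lat ⌊0.08558/0.0416667⌋ = 2 → c.
Extended square: lon ⌊0.04552/0.00833333⌋ = 5; lat ⌊0.00225/0.00416667⌋ = 0.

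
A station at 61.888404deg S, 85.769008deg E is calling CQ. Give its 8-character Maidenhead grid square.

NC28vc26

Shift to the Maidenhead origin (180°W, 90°S): lon 265.76901, lat 28.11160.
Field (20°×10°, letters A–R): 265.76901/20 → 13 → N, 28.11160/10 → 2 → C; chars NC.
Square (2°×1°, digits 0–9): 5.76901/2 → 2, 8.11160/1 → 8; chars 28.
Subsquare (5′×2.5′, letters a–x): 1.76901/0.0833333 → 21 → v, 0.11160/0.0416667 → 2 → c; chars vc.
Extended square (30″×15″, digits 0–9): 0.01901/0.00833333 → 2, 0.02826/0.00416667 → 6; chars 26.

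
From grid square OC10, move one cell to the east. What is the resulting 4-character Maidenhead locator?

OC20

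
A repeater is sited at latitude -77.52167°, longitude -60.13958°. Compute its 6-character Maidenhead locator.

Offset from 180°W / 90°S: lon 119.8604°, lat 12.4783°.
Field: 119.8604/20 → 5 → F, 12.4783/10 → 1 → B; chars FB.
Square: 19.8604/2 → 9, 2.4783/1 → 2; chars 92.
Subsquare: 1.8604/0.0833333 → 22 → w, 0.4783/0.0416667 → 11 → l; chars wl.

FB92wl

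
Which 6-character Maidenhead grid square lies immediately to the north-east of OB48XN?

Longitude subsquare x = 23; +1 → 24, wraps to 0 = a, carry into square.
Longitude square 4; +1 → 5.
Latitude subsquare n = 13; +1 → 14 = o.

OB58ao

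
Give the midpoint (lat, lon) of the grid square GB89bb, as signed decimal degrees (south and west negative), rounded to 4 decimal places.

-70.9375, -43.8750

Field G=6, B=1: +6·20° lon, +1·10° lat → SW at lon -60°, lat -80°.
Square 8, 9: +8·2° lon, +9·1° lat → SW at lon -44°, lat -71°.
Subsquare b=1, b=1: +1·0.0833333° lon, +1·0.0416667° lat → SW at lon -43.9167°, lat -70.9583°.
Cell spans 0.0833333° lon × 0.0416667° lat. Centre is SW corner plus half of each.
latitude -70.9375, longitude -43.8750.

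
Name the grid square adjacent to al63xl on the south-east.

Longitude subsquare x = 23; +1 → 24, wraps to 0 = a, carry into square.
Longitude square 6; +1 → 7.
Latitude subsquare l = 11; −1 → 10 = k.

AL73ak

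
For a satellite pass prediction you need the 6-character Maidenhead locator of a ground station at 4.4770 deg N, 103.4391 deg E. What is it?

Add 180° to longitude and 90° to latitude: 283.4391, 94.4770.
Field: 283.4391/20 → 14 → O, 94.4770/10 → 9 → J; chars OJ.
Square: 3.4391/2 → 1, 4.4770/1 → 4; chars 14.
Subsquare: 1.4391/0.0833333 → 17 → r, 0.4770/0.0416667 → 11 → l; chars rl.

OJ14rl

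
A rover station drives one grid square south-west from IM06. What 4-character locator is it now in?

HM95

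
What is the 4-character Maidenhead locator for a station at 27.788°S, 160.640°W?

AG92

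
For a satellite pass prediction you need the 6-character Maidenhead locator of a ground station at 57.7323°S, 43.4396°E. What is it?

Shift to the Maidenhead origin (180°W, 90°S): lon 223.4396, lat 32.2677.
Field: lon ⌊223.4396/20⌋ = 11 → L; lat ⌊32.2677/10⌋ = 3 → D.
Square: lon ⌊3.4396/2⌋ = 1; lat ⌊2.2677/1⌋ = 2.
Subsquare: lon ⌊1.4396/0.0833333⌋ = 17 → r; lat ⌊0.2677/0.0416667⌋ = 6 → g.

LD12rg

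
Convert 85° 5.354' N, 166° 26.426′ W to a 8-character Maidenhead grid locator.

Shift to the Maidenhead origin (180°W, 90°S): lon 13.55957, lat 175.08923.
Field (20°×10°, letters A–R): lon ⌊13.55957/20⌋ = 0 → A; lat ⌊175.08923/10⌋ = 17 → R.
Square (2°×1°, digits 0–9): lon ⌊13.55957/2⌋ = 6; lat ⌊5.08923/1⌋ = 5.
Subsquare (5′×2.5′, letters a–x): lon ⌊1.55957/0.0833333⌋ = 18 → s; lat ⌊0.08923/0.0416667⌋ = 2 → c.
Extended square (30″×15″, digits 0–9): lon ⌊0.05957/0.00833333⌋ = 7; lat ⌊0.00590/0.00416667⌋ = 1.

AR65sc71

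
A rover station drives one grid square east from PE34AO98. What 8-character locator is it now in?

PE34bo08

Longitude extended square 9; +1 → 10, wraps to 0, carry into subsquare.
Longitude subsquare a = 0; +1 → 1 = b.
The latitude characters are unchanged.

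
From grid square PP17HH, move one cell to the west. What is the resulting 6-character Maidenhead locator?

PP17gh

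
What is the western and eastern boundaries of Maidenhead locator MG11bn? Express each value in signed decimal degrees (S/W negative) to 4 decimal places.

62.0833, 62.1667

Field M=12, G=6: +12·20° lon, +6·10° lat → SW at lon 60°, lat -30°.
Square 1, 1: +1·2° lon, +1·1° lat → SW at lon 62°, lat -29°.
Subsquare b=1, n=13: +1·0.0833333° lon, +13·0.0416667° lat → SW at lon 62.0833°, lat -28.4583°.
Cell spans 0.0833333° lon × 0.0416667° lat.
west 62.0833, east 62.1667.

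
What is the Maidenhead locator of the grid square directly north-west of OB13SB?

Longitude subsquare s = 18; −1 → 17 = r.
Latitude subsquare b = 1; +1 → 2 = c.

OB13rc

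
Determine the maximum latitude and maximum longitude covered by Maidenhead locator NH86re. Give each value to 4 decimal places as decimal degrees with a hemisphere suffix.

13.7917° S, 97.5000° E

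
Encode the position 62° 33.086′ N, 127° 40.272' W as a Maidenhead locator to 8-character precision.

CP62dn92

Add 180° to longitude and 90° to latitude: 52.32880, 152.55143.
Field: 52.32880/20 → 2 → C, 152.55143/10 → 15 → P; chars CP.
Square: 12.32880/2 → 6, 2.55143/1 → 2; chars 62.
Subsquare: 0.32880/0.0833333 → 3 → d, 0.55143/0.0416667 → 13 → n; chars dn.
Extended square: 0.07880/0.00833333 → 9, 0.00977/0.00416667 → 2; chars 92.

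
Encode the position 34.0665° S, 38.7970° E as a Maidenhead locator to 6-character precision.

Shift to the Maidenhead origin (180°W, 90°S): lon 218.7970, lat 55.9335.
Field: lon ⌊218.7970/20⌋ = 10 → K; lat ⌊55.9335/10⌋ = 5 → F.
Square: lon ⌊18.7970/2⌋ = 9; lat ⌊5.9335/1⌋ = 5.
Subsquare: lon ⌊0.7970/0.0833333⌋ = 9 → j; lat ⌊0.9335/0.0416667⌋ = 22 → w.

KF95jw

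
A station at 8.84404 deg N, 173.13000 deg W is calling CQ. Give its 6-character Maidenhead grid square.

AJ38ku

Shift to the Maidenhead origin (180°W, 90°S): lon 6.8700, lat 98.8440.
Field (20°×10°, letters A–R): lon ⌊6.8700/20⌋ = 0 → A; lat ⌊98.8440/10⌋ = 9 → J.
Square (2°×1°, digits 0–9): lon ⌊6.8700/2⌋ = 3; lat ⌊8.8440/1⌋ = 8.
Subsquare (5′×2.5′, letters a–x): lon ⌊0.8700/0.0833333⌋ = 10 → k; lat ⌊0.8440/0.0416667⌋ = 20 → u.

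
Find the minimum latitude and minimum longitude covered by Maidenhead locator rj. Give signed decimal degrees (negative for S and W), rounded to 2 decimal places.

0.00, 160.00

Field R=17, J=9: +17·20° lon, +9·10° lat → SW at lon 160°, lat 0°.
latitude 0.00, longitude 160.00.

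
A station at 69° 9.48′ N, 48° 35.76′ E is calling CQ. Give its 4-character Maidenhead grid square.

LP49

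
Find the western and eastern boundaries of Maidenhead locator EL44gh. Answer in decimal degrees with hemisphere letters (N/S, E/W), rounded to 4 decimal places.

Field E=4, L=11: +4·20° lon, +11·10° lat → SW at lon -100°, lat 20°.
Square 4, 4: +4·2° lon, +4·1° lat → SW at lon -92°, lat 24°.
Subsquare g=6, h=7: +6·0.0833333° lon, +7·0.0416667° lat → SW at lon -91.5°, lat 24.2917°.
Cell spans 0.0833333° lon × 0.0416667° lat.
west 91.5000° W, east 91.4167° W.

91.5000° W, 91.4167° W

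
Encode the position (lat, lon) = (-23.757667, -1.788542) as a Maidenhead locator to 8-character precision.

IG96cf58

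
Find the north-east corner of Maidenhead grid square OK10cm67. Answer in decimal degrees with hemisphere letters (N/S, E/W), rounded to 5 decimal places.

10.53333° N, 102.22500° E

Field O=14, K=10: +14·20° lon, +10·10° lat → SW at lon 100°, lat 10°.
Square 1, 0: +1·2° lon, +0·1° lat → SW at lon 102°, lat 10°.
Subsquare c=2, m=12: +2·0.0833333° lon, +12·0.0416667° lat → SW at lon 102.167°, lat 10.5°.
Extended square 6, 7: +6·0.00833333° lon, +7·0.00416667° lat → SW at lon 102.217°, lat 10.5292°.
Cell spans 0.00833333° lon × 0.00416667° lat. NE corner is SW corner plus one full cell.
latitude 10.53333° N, longitude 102.22500° E.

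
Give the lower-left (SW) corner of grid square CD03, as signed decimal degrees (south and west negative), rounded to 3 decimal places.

Field C=2, D=3: +2·20° lon, +3·10° lat → SW at lon -140°, lat -60°.
Square 0, 3: +0·2° lon, +3·1° lat → SW at lon -140°, lat -57°.
latitude -57.000, longitude -140.000.

-57.000, -140.000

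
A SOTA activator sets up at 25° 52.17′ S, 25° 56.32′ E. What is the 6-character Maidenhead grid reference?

KG24xd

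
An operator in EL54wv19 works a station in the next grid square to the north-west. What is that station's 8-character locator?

Longitude extended square 1; −1 → 0.
Latitude extended square 9; +1 → 10, wraps to 0, carry into subsquare.
Latitude subsquare v = 21; +1 → 22 = w.

EL54ww00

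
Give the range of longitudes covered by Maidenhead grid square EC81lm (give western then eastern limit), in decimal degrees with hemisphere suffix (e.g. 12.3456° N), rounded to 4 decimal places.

Field E=4, C=2: +4·20° lon, +2·10° lat → SW at lon -100°, lat -70°.
Square 8, 1: +8·2° lon, +1·1° lat → SW at lon -84°, lat -69°.
Subsquare l=11, m=12: +11·0.0833333° lon, +12·0.0416667° lat → SW at lon -83.0833°, lat -68.5°.
Cell spans 0.0833333° lon × 0.0416667° lat.
west 83.0833° W, east 83.0000° W.

83.0833° W, 83.0000° W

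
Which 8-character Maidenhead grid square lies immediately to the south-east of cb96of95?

Longitude extended square 9; +1 → 10, wraps to 0, carry into subsquare.
Longitude subsquare o = 14; +1 → 15 = p.
Latitude extended square 5; −1 → 4.

CB96pf04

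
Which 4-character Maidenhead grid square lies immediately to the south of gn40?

GM49

Latitude square 0; −1 → -1, wraps to 9, carry into field.
Latitude field N = 13; −1 → 12 = M.
The longitude characters are unchanged.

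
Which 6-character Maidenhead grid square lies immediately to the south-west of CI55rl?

Longitude subsquare r = 17; −1 → 16 = q.
Latitude subsquare l = 11; −1 → 10 = k.

CI55qk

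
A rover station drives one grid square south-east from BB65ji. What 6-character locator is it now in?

BB65kh

Longitude subsquare j = 9; +1 → 10 = k.
Latitude subsquare i = 8; −1 → 7 = h.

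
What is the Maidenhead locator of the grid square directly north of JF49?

Latitude square 9; +1 → 10, wraps to 0, carry into field.
Latitude field F = 5; +1 → 6 = G.
The longitude characters are unchanged.

JG40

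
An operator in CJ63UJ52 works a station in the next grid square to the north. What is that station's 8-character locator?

CJ63uj53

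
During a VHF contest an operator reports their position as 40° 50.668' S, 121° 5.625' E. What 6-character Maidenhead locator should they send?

PE09nd

Offset from 180°W / 90°S: lon 301.0938°, lat 49.1555°.
Field: lon ⌊301.0938/20⌋ = 15 → P; lat ⌊49.1555/10⌋ = 4 → E.
Square: lon ⌊1.0938/2⌋ = 0; lat ⌊9.1555/1⌋ = 9.
Subsquare: lon ⌊1.0938/0.0833333⌋ = 13 → n; lat ⌊0.1555/0.0416667⌋ = 3 → d.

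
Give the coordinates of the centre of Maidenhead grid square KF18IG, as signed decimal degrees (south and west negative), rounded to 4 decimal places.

-31.7292, 22.7083

Field K=10, F=5: +10·20° lon, +5·10° lat → SW at lon 20°, lat -40°.
Square 1, 8: +1·2° lon, +8·1° lat → SW at lon 22°, lat -32°.
Subsquare i=8, g=6: +8·0.0833333° lon, +6·0.0416667° lat → SW at lon 22.6667°, lat -31.75°.
Cell spans 0.0833333° lon × 0.0416667° lat. Centre is SW corner plus half of each.
latitude -31.7292, longitude 22.7083.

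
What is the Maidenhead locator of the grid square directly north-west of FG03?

Longitude square 0; −1 → -1, wraps to 9, carry into field.
Longitude field F = 5; −1 → 4 = E.
Latitude square 3; +1 → 4.

EG94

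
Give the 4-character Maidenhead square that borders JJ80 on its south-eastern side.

JI99

Longitude square 8; +1 → 9.
Latitude square 0; −1 → -1, wraps to 9, carry into field.
Latitude field J = 9; −1 → 8 = I.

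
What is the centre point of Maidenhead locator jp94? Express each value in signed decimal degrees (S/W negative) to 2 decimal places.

64.50, 19.00

Field J=9, P=15: +9·20° lon, +15·10° lat → SW at lon 0°, lat 60°.
Square 9, 4: +9·2° lon, +4·1° lat → SW at lon 18°, lat 64°.
Cell spans 2° lon × 1° lat. Centre is SW corner plus half of each.
latitude 64.50, longitude 19.00.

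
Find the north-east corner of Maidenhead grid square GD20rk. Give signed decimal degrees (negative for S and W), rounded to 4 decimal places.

-59.5417, -54.5000

Field G=6, D=3: +6·20° lon, +3·10° lat → SW at lon -60°, lat -60°.
Square 2, 0: +2·2° lon, +0·1° lat → SW at lon -56°, lat -60°.
Subsquare r=17, k=10: +17·0.0833333° lon, +10·0.0416667° lat → SW at lon -54.5833°, lat -59.5833°.
Cell spans 0.0833333° lon × 0.0416667° lat. NE corner is SW corner plus one full cell.
latitude -59.5417, longitude -54.5000.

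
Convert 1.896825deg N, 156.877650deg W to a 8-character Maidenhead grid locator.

Offset from 180°W / 90°S: lon 23.12235°, lat 91.89683°.
Field (20°×10°, letters A–R): lon ⌊23.12235/20⌋ = 1 → B; lat ⌊91.89683/10⌋ = 9 → J.
Square (2°×1°, digits 0–9): lon ⌊3.12235/2⌋ = 1; lat ⌊1.89683/1⌋ = 1.
Subsquare (5′×2.5′, letters a–x): lon ⌊1.12235/0.0833333⌋ = 13 → n; lat ⌊0.89683/0.0416667⌋ = 21 → v.
Extended square (30″×15″, digits 0–9): lon ⌊0.03902/0.00833333⌋ = 4; lat ⌊0.02183/0.00416667⌋ = 5.

BJ11nv45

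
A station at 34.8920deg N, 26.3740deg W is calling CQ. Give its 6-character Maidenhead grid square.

Offset from 180°W / 90°S: lon 153.6260°, lat 124.8920°.
Field: lon ⌊153.6260/20⌋ = 7 → H; lat ⌊124.8920/10⌋ = 12 → M.
Square: lon ⌊13.6260/2⌋ = 6; lat ⌊4.8920/1⌋ = 4.
Subsquare: lon ⌊1.6260/0.0833333⌋ = 19 → t; lat ⌊0.8920/0.0416667⌋ = 21 → v.

HM64tv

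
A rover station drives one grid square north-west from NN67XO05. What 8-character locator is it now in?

Longitude extended square 0; −1 → -1, wraps to 9, carry into subsquare.
Longitude subsquare x = 23; −1 → 22 = w.
Latitude extended square 5; +1 → 6.

NN67wo96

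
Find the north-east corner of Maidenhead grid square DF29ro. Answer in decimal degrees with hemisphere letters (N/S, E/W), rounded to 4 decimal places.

Field D=3, F=5: +3·20° lon, +5·10° lat → SW at lon -120°, lat -40°.
Square 2, 9: +2·2° lon, +9·1° lat → SW at lon -116°, lat -31°.
Subsquare r=17, o=14: +17·0.0833333° lon, +14·0.0416667° lat → SW at lon -114.583°, lat -30.4167°.
Cell spans 0.0833333° lon × 0.0416667° lat. NE corner is SW corner plus one full cell.
latitude 30.3750° S, longitude 114.5000° W.

30.3750° S, 114.5000° W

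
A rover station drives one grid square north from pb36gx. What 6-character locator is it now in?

PB37ga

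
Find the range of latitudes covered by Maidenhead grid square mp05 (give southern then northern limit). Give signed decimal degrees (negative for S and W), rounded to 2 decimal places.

Field M=12, P=15: +12·20° lon, +15·10° lat → SW at lon 60°, lat 60°.
Square 0, 5: +0·2° lon, +5·1° lat → SW at lon 60°, lat 65°.
Cell spans 2° lon × 1° lat.
south 65.00, north 66.00.

65.00, 66.00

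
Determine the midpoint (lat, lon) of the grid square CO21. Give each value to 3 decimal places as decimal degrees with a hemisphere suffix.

Field C=2, O=14: +2·20° lon, +14·10° lat → SW at lon -140°, lat 50°.
Square 2, 1: +2·2° lon, +1·1° lat → SW at lon -136°, lat 51°.
Cell spans 2° lon × 1° lat. Centre is SW corner plus half of each.
latitude 51.500° N, longitude 135.000° W.

51.500° N, 135.000° W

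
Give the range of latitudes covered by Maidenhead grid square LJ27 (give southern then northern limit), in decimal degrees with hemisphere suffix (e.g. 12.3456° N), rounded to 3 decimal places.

Field L=11, J=9: +11·20° lon, +9·10° lat → SW at lon 40°, lat 0°.
Square 2, 7: +2·2° lon, +7·1° lat → SW at lon 44°, lat 7°.
Cell spans 2° lon × 1° lat.
south 7.000° N, north 8.000° N.

7.000° N, 8.000° N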